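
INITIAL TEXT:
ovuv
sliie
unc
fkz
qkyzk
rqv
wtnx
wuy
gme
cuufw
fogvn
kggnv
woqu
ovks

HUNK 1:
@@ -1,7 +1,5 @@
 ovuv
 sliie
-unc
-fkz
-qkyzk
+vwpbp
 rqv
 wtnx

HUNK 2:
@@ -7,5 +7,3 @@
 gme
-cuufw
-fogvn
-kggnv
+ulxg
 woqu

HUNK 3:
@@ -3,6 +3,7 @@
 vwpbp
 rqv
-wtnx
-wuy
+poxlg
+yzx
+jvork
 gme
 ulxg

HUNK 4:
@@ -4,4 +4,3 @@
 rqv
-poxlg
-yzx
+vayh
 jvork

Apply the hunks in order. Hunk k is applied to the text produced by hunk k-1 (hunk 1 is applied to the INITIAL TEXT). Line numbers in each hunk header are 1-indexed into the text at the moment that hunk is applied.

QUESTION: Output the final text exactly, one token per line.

Answer: ovuv
sliie
vwpbp
rqv
vayh
jvork
gme
ulxg
woqu
ovks

Derivation:
Hunk 1: at line 1 remove [unc,fkz,qkyzk] add [vwpbp] -> 12 lines: ovuv sliie vwpbp rqv wtnx wuy gme cuufw fogvn kggnv woqu ovks
Hunk 2: at line 7 remove [cuufw,fogvn,kggnv] add [ulxg] -> 10 lines: ovuv sliie vwpbp rqv wtnx wuy gme ulxg woqu ovks
Hunk 3: at line 3 remove [wtnx,wuy] add [poxlg,yzx,jvork] -> 11 lines: ovuv sliie vwpbp rqv poxlg yzx jvork gme ulxg woqu ovks
Hunk 4: at line 4 remove [poxlg,yzx] add [vayh] -> 10 lines: ovuv sliie vwpbp rqv vayh jvork gme ulxg woqu ovks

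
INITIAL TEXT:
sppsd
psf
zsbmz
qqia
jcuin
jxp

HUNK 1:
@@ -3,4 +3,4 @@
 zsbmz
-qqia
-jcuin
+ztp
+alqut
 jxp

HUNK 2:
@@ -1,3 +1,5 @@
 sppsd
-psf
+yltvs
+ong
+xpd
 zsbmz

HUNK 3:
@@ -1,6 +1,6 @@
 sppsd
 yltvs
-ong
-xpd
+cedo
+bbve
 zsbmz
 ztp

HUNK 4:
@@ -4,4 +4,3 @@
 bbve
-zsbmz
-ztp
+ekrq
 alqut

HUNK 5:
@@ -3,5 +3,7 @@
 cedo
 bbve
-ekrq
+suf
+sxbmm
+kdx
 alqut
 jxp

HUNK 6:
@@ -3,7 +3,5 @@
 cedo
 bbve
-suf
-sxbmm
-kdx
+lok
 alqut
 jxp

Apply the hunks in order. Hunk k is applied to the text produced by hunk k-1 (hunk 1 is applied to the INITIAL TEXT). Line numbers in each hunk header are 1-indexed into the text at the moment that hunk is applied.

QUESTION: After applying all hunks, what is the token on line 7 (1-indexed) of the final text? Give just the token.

Answer: jxp

Derivation:
Hunk 1: at line 3 remove [qqia,jcuin] add [ztp,alqut] -> 6 lines: sppsd psf zsbmz ztp alqut jxp
Hunk 2: at line 1 remove [psf] add [yltvs,ong,xpd] -> 8 lines: sppsd yltvs ong xpd zsbmz ztp alqut jxp
Hunk 3: at line 1 remove [ong,xpd] add [cedo,bbve] -> 8 lines: sppsd yltvs cedo bbve zsbmz ztp alqut jxp
Hunk 4: at line 4 remove [zsbmz,ztp] add [ekrq] -> 7 lines: sppsd yltvs cedo bbve ekrq alqut jxp
Hunk 5: at line 3 remove [ekrq] add [suf,sxbmm,kdx] -> 9 lines: sppsd yltvs cedo bbve suf sxbmm kdx alqut jxp
Hunk 6: at line 3 remove [suf,sxbmm,kdx] add [lok] -> 7 lines: sppsd yltvs cedo bbve lok alqut jxp
Final line 7: jxp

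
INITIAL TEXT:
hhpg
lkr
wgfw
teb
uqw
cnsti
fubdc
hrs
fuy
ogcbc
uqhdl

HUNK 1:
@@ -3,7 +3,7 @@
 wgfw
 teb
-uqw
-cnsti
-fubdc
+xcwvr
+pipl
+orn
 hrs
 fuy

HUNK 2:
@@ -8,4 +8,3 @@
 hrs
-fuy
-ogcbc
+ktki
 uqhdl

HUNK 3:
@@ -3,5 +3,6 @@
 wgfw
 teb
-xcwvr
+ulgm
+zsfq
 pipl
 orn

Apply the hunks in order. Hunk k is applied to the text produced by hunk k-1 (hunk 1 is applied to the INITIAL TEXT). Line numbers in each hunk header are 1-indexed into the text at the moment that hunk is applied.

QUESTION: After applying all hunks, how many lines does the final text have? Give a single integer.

Answer: 11

Derivation:
Hunk 1: at line 3 remove [uqw,cnsti,fubdc] add [xcwvr,pipl,orn] -> 11 lines: hhpg lkr wgfw teb xcwvr pipl orn hrs fuy ogcbc uqhdl
Hunk 2: at line 8 remove [fuy,ogcbc] add [ktki] -> 10 lines: hhpg lkr wgfw teb xcwvr pipl orn hrs ktki uqhdl
Hunk 3: at line 3 remove [xcwvr] add [ulgm,zsfq] -> 11 lines: hhpg lkr wgfw teb ulgm zsfq pipl orn hrs ktki uqhdl
Final line count: 11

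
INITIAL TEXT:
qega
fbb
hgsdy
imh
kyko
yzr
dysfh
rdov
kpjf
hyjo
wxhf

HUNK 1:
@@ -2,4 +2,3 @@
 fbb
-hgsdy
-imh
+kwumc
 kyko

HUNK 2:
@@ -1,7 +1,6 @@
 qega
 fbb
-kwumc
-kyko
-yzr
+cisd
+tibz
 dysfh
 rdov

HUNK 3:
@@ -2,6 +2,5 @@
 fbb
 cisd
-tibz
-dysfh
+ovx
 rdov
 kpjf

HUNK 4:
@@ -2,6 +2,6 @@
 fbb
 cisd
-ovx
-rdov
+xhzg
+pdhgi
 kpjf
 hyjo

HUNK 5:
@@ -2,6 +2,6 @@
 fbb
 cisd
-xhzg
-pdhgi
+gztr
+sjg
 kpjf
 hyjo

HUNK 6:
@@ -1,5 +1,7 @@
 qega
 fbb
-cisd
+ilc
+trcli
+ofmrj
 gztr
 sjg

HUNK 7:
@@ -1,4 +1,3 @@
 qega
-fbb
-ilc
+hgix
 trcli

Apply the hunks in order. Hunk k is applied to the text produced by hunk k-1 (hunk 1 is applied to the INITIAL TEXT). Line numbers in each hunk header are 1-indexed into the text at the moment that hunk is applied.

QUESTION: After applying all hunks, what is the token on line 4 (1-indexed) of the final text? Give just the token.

Answer: ofmrj

Derivation:
Hunk 1: at line 2 remove [hgsdy,imh] add [kwumc] -> 10 lines: qega fbb kwumc kyko yzr dysfh rdov kpjf hyjo wxhf
Hunk 2: at line 1 remove [kwumc,kyko,yzr] add [cisd,tibz] -> 9 lines: qega fbb cisd tibz dysfh rdov kpjf hyjo wxhf
Hunk 3: at line 2 remove [tibz,dysfh] add [ovx] -> 8 lines: qega fbb cisd ovx rdov kpjf hyjo wxhf
Hunk 4: at line 2 remove [ovx,rdov] add [xhzg,pdhgi] -> 8 lines: qega fbb cisd xhzg pdhgi kpjf hyjo wxhf
Hunk 5: at line 2 remove [xhzg,pdhgi] add [gztr,sjg] -> 8 lines: qega fbb cisd gztr sjg kpjf hyjo wxhf
Hunk 6: at line 1 remove [cisd] add [ilc,trcli,ofmrj] -> 10 lines: qega fbb ilc trcli ofmrj gztr sjg kpjf hyjo wxhf
Hunk 7: at line 1 remove [fbb,ilc] add [hgix] -> 9 lines: qega hgix trcli ofmrj gztr sjg kpjf hyjo wxhf
Final line 4: ofmrj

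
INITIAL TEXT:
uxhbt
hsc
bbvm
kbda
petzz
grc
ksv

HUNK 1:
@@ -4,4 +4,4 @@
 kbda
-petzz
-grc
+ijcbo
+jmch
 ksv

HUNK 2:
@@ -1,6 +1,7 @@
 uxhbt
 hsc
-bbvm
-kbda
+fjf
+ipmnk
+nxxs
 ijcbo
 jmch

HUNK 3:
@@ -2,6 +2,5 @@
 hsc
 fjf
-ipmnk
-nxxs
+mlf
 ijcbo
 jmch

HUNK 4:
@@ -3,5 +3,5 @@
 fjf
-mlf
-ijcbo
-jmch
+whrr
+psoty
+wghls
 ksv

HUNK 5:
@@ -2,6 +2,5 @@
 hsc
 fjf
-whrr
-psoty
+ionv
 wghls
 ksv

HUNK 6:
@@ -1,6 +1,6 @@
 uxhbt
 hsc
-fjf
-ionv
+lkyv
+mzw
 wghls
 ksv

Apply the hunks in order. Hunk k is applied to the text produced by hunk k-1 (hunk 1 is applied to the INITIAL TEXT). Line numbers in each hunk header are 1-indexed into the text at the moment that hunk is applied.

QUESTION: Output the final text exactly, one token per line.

Hunk 1: at line 4 remove [petzz,grc] add [ijcbo,jmch] -> 7 lines: uxhbt hsc bbvm kbda ijcbo jmch ksv
Hunk 2: at line 1 remove [bbvm,kbda] add [fjf,ipmnk,nxxs] -> 8 lines: uxhbt hsc fjf ipmnk nxxs ijcbo jmch ksv
Hunk 3: at line 2 remove [ipmnk,nxxs] add [mlf] -> 7 lines: uxhbt hsc fjf mlf ijcbo jmch ksv
Hunk 4: at line 3 remove [mlf,ijcbo,jmch] add [whrr,psoty,wghls] -> 7 lines: uxhbt hsc fjf whrr psoty wghls ksv
Hunk 5: at line 2 remove [whrr,psoty] add [ionv] -> 6 lines: uxhbt hsc fjf ionv wghls ksv
Hunk 6: at line 1 remove [fjf,ionv] add [lkyv,mzw] -> 6 lines: uxhbt hsc lkyv mzw wghls ksv

Answer: uxhbt
hsc
lkyv
mzw
wghls
ksv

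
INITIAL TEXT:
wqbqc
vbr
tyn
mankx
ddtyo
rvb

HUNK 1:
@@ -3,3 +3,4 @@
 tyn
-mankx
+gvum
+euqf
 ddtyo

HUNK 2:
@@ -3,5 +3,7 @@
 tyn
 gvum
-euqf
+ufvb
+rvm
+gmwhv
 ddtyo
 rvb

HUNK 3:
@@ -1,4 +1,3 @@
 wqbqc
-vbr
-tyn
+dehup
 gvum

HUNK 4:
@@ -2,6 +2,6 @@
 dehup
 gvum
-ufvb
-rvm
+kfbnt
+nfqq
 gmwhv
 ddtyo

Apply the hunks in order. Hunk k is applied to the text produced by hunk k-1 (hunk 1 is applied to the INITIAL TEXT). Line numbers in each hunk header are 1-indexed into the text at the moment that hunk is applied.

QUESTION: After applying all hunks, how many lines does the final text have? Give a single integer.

Hunk 1: at line 3 remove [mankx] add [gvum,euqf] -> 7 lines: wqbqc vbr tyn gvum euqf ddtyo rvb
Hunk 2: at line 3 remove [euqf] add [ufvb,rvm,gmwhv] -> 9 lines: wqbqc vbr tyn gvum ufvb rvm gmwhv ddtyo rvb
Hunk 3: at line 1 remove [vbr,tyn] add [dehup] -> 8 lines: wqbqc dehup gvum ufvb rvm gmwhv ddtyo rvb
Hunk 4: at line 2 remove [ufvb,rvm] add [kfbnt,nfqq] -> 8 lines: wqbqc dehup gvum kfbnt nfqq gmwhv ddtyo rvb
Final line count: 8

Answer: 8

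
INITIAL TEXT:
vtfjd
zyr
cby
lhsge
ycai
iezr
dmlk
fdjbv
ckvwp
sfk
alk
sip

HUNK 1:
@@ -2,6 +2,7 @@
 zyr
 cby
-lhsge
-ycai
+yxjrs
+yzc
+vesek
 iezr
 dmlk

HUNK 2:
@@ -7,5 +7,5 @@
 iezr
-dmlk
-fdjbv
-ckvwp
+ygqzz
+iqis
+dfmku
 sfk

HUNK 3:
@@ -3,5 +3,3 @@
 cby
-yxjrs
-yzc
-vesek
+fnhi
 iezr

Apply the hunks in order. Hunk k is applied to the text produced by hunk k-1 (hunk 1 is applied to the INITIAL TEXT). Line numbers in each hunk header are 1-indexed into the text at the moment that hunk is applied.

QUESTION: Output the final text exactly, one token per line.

Answer: vtfjd
zyr
cby
fnhi
iezr
ygqzz
iqis
dfmku
sfk
alk
sip

Derivation:
Hunk 1: at line 2 remove [lhsge,ycai] add [yxjrs,yzc,vesek] -> 13 lines: vtfjd zyr cby yxjrs yzc vesek iezr dmlk fdjbv ckvwp sfk alk sip
Hunk 2: at line 7 remove [dmlk,fdjbv,ckvwp] add [ygqzz,iqis,dfmku] -> 13 lines: vtfjd zyr cby yxjrs yzc vesek iezr ygqzz iqis dfmku sfk alk sip
Hunk 3: at line 3 remove [yxjrs,yzc,vesek] add [fnhi] -> 11 lines: vtfjd zyr cby fnhi iezr ygqzz iqis dfmku sfk alk sip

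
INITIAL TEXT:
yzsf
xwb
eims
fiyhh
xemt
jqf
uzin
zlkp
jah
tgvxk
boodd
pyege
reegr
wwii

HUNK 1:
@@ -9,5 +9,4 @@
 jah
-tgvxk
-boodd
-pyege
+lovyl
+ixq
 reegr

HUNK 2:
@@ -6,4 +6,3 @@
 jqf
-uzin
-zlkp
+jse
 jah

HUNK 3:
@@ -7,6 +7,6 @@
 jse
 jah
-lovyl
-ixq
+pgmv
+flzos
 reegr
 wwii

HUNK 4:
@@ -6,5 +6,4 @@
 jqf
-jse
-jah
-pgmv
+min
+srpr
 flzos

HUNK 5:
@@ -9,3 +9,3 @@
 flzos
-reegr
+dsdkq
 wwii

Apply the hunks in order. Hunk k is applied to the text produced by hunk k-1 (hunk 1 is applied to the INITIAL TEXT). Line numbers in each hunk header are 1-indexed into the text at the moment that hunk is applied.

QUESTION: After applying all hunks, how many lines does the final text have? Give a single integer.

Hunk 1: at line 9 remove [tgvxk,boodd,pyege] add [lovyl,ixq] -> 13 lines: yzsf xwb eims fiyhh xemt jqf uzin zlkp jah lovyl ixq reegr wwii
Hunk 2: at line 6 remove [uzin,zlkp] add [jse] -> 12 lines: yzsf xwb eims fiyhh xemt jqf jse jah lovyl ixq reegr wwii
Hunk 3: at line 7 remove [lovyl,ixq] add [pgmv,flzos] -> 12 lines: yzsf xwb eims fiyhh xemt jqf jse jah pgmv flzos reegr wwii
Hunk 4: at line 6 remove [jse,jah,pgmv] add [min,srpr] -> 11 lines: yzsf xwb eims fiyhh xemt jqf min srpr flzos reegr wwii
Hunk 5: at line 9 remove [reegr] add [dsdkq] -> 11 lines: yzsf xwb eims fiyhh xemt jqf min srpr flzos dsdkq wwii
Final line count: 11

Answer: 11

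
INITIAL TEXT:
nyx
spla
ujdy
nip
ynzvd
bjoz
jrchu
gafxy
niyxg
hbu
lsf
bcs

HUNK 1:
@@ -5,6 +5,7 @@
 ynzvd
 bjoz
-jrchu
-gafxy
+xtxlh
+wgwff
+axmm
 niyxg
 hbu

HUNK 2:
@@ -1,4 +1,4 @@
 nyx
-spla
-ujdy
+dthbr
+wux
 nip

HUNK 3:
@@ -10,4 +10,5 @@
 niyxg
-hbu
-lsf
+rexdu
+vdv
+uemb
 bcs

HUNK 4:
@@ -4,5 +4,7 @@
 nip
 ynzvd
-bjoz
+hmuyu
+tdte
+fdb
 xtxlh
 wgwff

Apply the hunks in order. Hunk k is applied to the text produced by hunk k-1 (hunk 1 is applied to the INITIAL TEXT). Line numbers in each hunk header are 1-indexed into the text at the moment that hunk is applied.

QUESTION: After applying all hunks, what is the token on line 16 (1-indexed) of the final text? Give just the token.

Hunk 1: at line 5 remove [jrchu,gafxy] add [xtxlh,wgwff,axmm] -> 13 lines: nyx spla ujdy nip ynzvd bjoz xtxlh wgwff axmm niyxg hbu lsf bcs
Hunk 2: at line 1 remove [spla,ujdy] add [dthbr,wux] -> 13 lines: nyx dthbr wux nip ynzvd bjoz xtxlh wgwff axmm niyxg hbu lsf bcs
Hunk 3: at line 10 remove [hbu,lsf] add [rexdu,vdv,uemb] -> 14 lines: nyx dthbr wux nip ynzvd bjoz xtxlh wgwff axmm niyxg rexdu vdv uemb bcs
Hunk 4: at line 4 remove [bjoz] add [hmuyu,tdte,fdb] -> 16 lines: nyx dthbr wux nip ynzvd hmuyu tdte fdb xtxlh wgwff axmm niyxg rexdu vdv uemb bcs
Final line 16: bcs

Answer: bcs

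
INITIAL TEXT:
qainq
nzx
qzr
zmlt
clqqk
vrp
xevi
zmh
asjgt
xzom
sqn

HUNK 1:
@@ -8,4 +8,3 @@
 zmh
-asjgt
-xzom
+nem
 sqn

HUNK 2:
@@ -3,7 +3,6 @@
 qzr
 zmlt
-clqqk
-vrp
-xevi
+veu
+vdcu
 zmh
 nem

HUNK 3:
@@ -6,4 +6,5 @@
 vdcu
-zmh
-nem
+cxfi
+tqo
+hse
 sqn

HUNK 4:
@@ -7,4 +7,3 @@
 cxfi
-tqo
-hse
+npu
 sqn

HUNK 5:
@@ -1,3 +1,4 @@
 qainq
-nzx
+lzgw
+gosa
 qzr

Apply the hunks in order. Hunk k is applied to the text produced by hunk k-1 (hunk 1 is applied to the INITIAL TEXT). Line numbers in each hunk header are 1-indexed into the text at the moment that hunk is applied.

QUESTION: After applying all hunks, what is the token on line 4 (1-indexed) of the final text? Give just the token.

Hunk 1: at line 8 remove [asjgt,xzom] add [nem] -> 10 lines: qainq nzx qzr zmlt clqqk vrp xevi zmh nem sqn
Hunk 2: at line 3 remove [clqqk,vrp,xevi] add [veu,vdcu] -> 9 lines: qainq nzx qzr zmlt veu vdcu zmh nem sqn
Hunk 3: at line 6 remove [zmh,nem] add [cxfi,tqo,hse] -> 10 lines: qainq nzx qzr zmlt veu vdcu cxfi tqo hse sqn
Hunk 4: at line 7 remove [tqo,hse] add [npu] -> 9 lines: qainq nzx qzr zmlt veu vdcu cxfi npu sqn
Hunk 5: at line 1 remove [nzx] add [lzgw,gosa] -> 10 lines: qainq lzgw gosa qzr zmlt veu vdcu cxfi npu sqn
Final line 4: qzr

Answer: qzr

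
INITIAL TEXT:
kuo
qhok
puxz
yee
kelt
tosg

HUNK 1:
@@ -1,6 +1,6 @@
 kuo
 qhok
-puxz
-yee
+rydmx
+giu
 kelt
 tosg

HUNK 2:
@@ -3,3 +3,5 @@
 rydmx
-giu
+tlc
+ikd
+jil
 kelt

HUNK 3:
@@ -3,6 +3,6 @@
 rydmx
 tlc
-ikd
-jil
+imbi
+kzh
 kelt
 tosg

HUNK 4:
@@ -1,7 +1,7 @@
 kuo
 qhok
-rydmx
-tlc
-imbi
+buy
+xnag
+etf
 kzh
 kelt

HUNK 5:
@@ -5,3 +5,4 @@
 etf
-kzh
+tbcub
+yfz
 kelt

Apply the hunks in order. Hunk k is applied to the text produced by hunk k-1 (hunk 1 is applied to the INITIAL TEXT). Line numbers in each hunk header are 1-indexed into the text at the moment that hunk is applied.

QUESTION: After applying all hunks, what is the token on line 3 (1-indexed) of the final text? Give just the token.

Answer: buy

Derivation:
Hunk 1: at line 1 remove [puxz,yee] add [rydmx,giu] -> 6 lines: kuo qhok rydmx giu kelt tosg
Hunk 2: at line 3 remove [giu] add [tlc,ikd,jil] -> 8 lines: kuo qhok rydmx tlc ikd jil kelt tosg
Hunk 3: at line 3 remove [ikd,jil] add [imbi,kzh] -> 8 lines: kuo qhok rydmx tlc imbi kzh kelt tosg
Hunk 4: at line 1 remove [rydmx,tlc,imbi] add [buy,xnag,etf] -> 8 lines: kuo qhok buy xnag etf kzh kelt tosg
Hunk 5: at line 5 remove [kzh] add [tbcub,yfz] -> 9 lines: kuo qhok buy xnag etf tbcub yfz kelt tosg
Final line 3: buy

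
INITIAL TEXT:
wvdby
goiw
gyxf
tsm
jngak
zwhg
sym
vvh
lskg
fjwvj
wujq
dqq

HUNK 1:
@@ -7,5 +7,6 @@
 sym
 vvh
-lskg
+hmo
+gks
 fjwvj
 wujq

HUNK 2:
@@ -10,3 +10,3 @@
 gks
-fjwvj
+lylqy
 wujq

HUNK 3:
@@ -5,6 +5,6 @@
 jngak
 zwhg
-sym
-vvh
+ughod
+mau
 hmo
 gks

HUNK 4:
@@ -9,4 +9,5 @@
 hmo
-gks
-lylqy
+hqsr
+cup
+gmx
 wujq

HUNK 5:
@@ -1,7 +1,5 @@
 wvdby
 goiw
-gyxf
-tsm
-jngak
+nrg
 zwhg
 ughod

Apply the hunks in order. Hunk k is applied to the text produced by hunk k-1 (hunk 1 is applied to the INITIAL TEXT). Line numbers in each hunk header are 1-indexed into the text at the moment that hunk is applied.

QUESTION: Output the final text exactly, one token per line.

Answer: wvdby
goiw
nrg
zwhg
ughod
mau
hmo
hqsr
cup
gmx
wujq
dqq

Derivation:
Hunk 1: at line 7 remove [lskg] add [hmo,gks] -> 13 lines: wvdby goiw gyxf tsm jngak zwhg sym vvh hmo gks fjwvj wujq dqq
Hunk 2: at line 10 remove [fjwvj] add [lylqy] -> 13 lines: wvdby goiw gyxf tsm jngak zwhg sym vvh hmo gks lylqy wujq dqq
Hunk 3: at line 5 remove [sym,vvh] add [ughod,mau] -> 13 lines: wvdby goiw gyxf tsm jngak zwhg ughod mau hmo gks lylqy wujq dqq
Hunk 4: at line 9 remove [gks,lylqy] add [hqsr,cup,gmx] -> 14 lines: wvdby goiw gyxf tsm jngak zwhg ughod mau hmo hqsr cup gmx wujq dqq
Hunk 5: at line 1 remove [gyxf,tsm,jngak] add [nrg] -> 12 lines: wvdby goiw nrg zwhg ughod mau hmo hqsr cup gmx wujq dqq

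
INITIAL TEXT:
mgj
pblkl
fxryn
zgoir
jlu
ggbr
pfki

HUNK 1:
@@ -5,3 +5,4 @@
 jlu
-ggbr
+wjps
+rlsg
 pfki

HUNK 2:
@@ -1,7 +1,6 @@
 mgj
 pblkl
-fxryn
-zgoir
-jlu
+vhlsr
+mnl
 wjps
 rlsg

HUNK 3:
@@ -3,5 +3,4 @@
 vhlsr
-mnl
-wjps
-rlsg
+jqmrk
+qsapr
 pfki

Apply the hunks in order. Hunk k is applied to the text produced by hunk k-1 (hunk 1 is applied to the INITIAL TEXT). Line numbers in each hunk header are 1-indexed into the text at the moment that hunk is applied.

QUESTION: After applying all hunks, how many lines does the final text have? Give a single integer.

Hunk 1: at line 5 remove [ggbr] add [wjps,rlsg] -> 8 lines: mgj pblkl fxryn zgoir jlu wjps rlsg pfki
Hunk 2: at line 1 remove [fxryn,zgoir,jlu] add [vhlsr,mnl] -> 7 lines: mgj pblkl vhlsr mnl wjps rlsg pfki
Hunk 3: at line 3 remove [mnl,wjps,rlsg] add [jqmrk,qsapr] -> 6 lines: mgj pblkl vhlsr jqmrk qsapr pfki
Final line count: 6

Answer: 6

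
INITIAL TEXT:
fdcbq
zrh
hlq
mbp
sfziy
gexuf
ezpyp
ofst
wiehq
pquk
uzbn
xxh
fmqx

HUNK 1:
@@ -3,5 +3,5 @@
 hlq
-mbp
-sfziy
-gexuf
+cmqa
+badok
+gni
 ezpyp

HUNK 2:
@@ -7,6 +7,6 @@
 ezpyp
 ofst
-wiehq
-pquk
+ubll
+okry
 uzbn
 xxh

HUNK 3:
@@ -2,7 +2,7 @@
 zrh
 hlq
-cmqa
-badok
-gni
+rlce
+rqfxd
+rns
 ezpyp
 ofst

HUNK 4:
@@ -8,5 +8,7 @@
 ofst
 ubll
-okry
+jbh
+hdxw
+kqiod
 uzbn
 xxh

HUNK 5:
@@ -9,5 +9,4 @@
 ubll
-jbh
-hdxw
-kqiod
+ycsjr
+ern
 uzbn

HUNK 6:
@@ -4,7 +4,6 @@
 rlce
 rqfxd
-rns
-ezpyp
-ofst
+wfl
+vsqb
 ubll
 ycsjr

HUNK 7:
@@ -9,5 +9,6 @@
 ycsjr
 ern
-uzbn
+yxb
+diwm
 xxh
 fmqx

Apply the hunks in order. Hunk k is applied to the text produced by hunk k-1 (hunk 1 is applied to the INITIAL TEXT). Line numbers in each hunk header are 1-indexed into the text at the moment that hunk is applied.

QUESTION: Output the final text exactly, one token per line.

Hunk 1: at line 3 remove [mbp,sfziy,gexuf] add [cmqa,badok,gni] -> 13 lines: fdcbq zrh hlq cmqa badok gni ezpyp ofst wiehq pquk uzbn xxh fmqx
Hunk 2: at line 7 remove [wiehq,pquk] add [ubll,okry] -> 13 lines: fdcbq zrh hlq cmqa badok gni ezpyp ofst ubll okry uzbn xxh fmqx
Hunk 3: at line 2 remove [cmqa,badok,gni] add [rlce,rqfxd,rns] -> 13 lines: fdcbq zrh hlq rlce rqfxd rns ezpyp ofst ubll okry uzbn xxh fmqx
Hunk 4: at line 8 remove [okry] add [jbh,hdxw,kqiod] -> 15 lines: fdcbq zrh hlq rlce rqfxd rns ezpyp ofst ubll jbh hdxw kqiod uzbn xxh fmqx
Hunk 5: at line 9 remove [jbh,hdxw,kqiod] add [ycsjr,ern] -> 14 lines: fdcbq zrh hlq rlce rqfxd rns ezpyp ofst ubll ycsjr ern uzbn xxh fmqx
Hunk 6: at line 4 remove [rns,ezpyp,ofst] add [wfl,vsqb] -> 13 lines: fdcbq zrh hlq rlce rqfxd wfl vsqb ubll ycsjr ern uzbn xxh fmqx
Hunk 7: at line 9 remove [uzbn] add [yxb,diwm] -> 14 lines: fdcbq zrh hlq rlce rqfxd wfl vsqb ubll ycsjr ern yxb diwm xxh fmqx

Answer: fdcbq
zrh
hlq
rlce
rqfxd
wfl
vsqb
ubll
ycsjr
ern
yxb
diwm
xxh
fmqx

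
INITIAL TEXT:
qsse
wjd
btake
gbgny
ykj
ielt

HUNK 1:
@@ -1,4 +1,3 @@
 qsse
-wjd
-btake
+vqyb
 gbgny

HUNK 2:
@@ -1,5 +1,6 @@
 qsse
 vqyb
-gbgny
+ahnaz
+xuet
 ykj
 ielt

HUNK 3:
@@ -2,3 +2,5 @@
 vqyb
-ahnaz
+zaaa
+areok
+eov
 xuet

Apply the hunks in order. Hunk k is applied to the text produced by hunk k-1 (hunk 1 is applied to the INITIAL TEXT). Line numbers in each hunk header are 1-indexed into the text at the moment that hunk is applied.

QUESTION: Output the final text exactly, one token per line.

Hunk 1: at line 1 remove [wjd,btake] add [vqyb] -> 5 lines: qsse vqyb gbgny ykj ielt
Hunk 2: at line 1 remove [gbgny] add [ahnaz,xuet] -> 6 lines: qsse vqyb ahnaz xuet ykj ielt
Hunk 3: at line 2 remove [ahnaz] add [zaaa,areok,eov] -> 8 lines: qsse vqyb zaaa areok eov xuet ykj ielt

Answer: qsse
vqyb
zaaa
areok
eov
xuet
ykj
ielt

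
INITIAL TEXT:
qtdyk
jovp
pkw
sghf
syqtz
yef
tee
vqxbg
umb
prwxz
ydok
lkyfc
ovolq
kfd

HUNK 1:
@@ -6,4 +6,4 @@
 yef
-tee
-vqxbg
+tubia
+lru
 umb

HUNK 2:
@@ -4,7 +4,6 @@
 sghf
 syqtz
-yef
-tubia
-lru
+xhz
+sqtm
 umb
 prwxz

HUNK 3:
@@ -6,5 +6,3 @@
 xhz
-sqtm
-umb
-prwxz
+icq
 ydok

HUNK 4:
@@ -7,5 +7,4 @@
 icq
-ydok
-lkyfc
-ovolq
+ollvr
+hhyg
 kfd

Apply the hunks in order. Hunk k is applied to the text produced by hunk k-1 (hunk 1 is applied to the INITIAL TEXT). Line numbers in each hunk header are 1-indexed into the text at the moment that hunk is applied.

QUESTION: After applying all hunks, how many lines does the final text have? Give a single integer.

Answer: 10

Derivation:
Hunk 1: at line 6 remove [tee,vqxbg] add [tubia,lru] -> 14 lines: qtdyk jovp pkw sghf syqtz yef tubia lru umb prwxz ydok lkyfc ovolq kfd
Hunk 2: at line 4 remove [yef,tubia,lru] add [xhz,sqtm] -> 13 lines: qtdyk jovp pkw sghf syqtz xhz sqtm umb prwxz ydok lkyfc ovolq kfd
Hunk 3: at line 6 remove [sqtm,umb,prwxz] add [icq] -> 11 lines: qtdyk jovp pkw sghf syqtz xhz icq ydok lkyfc ovolq kfd
Hunk 4: at line 7 remove [ydok,lkyfc,ovolq] add [ollvr,hhyg] -> 10 lines: qtdyk jovp pkw sghf syqtz xhz icq ollvr hhyg kfd
Final line count: 10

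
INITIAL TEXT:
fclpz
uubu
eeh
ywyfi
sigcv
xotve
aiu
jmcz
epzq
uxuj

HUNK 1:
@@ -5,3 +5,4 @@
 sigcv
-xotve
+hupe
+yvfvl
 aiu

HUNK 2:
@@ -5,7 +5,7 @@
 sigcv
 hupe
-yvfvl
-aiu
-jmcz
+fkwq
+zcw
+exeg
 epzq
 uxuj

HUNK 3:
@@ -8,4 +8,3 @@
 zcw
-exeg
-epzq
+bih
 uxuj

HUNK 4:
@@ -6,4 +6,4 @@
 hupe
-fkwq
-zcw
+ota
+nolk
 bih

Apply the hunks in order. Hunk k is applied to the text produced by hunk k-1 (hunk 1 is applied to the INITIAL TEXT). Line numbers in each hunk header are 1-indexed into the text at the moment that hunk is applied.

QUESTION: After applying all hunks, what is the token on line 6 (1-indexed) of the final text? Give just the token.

Hunk 1: at line 5 remove [xotve] add [hupe,yvfvl] -> 11 lines: fclpz uubu eeh ywyfi sigcv hupe yvfvl aiu jmcz epzq uxuj
Hunk 2: at line 5 remove [yvfvl,aiu,jmcz] add [fkwq,zcw,exeg] -> 11 lines: fclpz uubu eeh ywyfi sigcv hupe fkwq zcw exeg epzq uxuj
Hunk 3: at line 8 remove [exeg,epzq] add [bih] -> 10 lines: fclpz uubu eeh ywyfi sigcv hupe fkwq zcw bih uxuj
Hunk 4: at line 6 remove [fkwq,zcw] add [ota,nolk] -> 10 lines: fclpz uubu eeh ywyfi sigcv hupe ota nolk bih uxuj
Final line 6: hupe

Answer: hupe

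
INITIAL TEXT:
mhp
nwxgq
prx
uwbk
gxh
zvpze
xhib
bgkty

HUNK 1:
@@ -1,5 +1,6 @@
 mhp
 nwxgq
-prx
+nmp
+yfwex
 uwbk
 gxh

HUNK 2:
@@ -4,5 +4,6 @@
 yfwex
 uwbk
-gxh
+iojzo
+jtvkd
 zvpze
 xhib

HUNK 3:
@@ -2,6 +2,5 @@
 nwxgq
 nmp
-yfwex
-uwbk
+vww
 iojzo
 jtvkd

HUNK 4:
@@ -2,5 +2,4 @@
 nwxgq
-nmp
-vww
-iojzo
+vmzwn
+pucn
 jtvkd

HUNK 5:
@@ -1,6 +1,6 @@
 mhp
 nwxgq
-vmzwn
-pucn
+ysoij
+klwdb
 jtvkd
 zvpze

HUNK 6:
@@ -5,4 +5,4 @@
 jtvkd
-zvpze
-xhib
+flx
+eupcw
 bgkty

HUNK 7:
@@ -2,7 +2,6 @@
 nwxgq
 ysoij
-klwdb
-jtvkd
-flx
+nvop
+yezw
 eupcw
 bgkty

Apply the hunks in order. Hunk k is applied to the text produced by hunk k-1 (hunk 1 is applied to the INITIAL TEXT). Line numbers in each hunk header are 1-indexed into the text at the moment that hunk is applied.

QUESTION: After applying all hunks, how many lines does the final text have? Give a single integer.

Hunk 1: at line 1 remove [prx] add [nmp,yfwex] -> 9 lines: mhp nwxgq nmp yfwex uwbk gxh zvpze xhib bgkty
Hunk 2: at line 4 remove [gxh] add [iojzo,jtvkd] -> 10 lines: mhp nwxgq nmp yfwex uwbk iojzo jtvkd zvpze xhib bgkty
Hunk 3: at line 2 remove [yfwex,uwbk] add [vww] -> 9 lines: mhp nwxgq nmp vww iojzo jtvkd zvpze xhib bgkty
Hunk 4: at line 2 remove [nmp,vww,iojzo] add [vmzwn,pucn] -> 8 lines: mhp nwxgq vmzwn pucn jtvkd zvpze xhib bgkty
Hunk 5: at line 1 remove [vmzwn,pucn] add [ysoij,klwdb] -> 8 lines: mhp nwxgq ysoij klwdb jtvkd zvpze xhib bgkty
Hunk 6: at line 5 remove [zvpze,xhib] add [flx,eupcw] -> 8 lines: mhp nwxgq ysoij klwdb jtvkd flx eupcw bgkty
Hunk 7: at line 2 remove [klwdb,jtvkd,flx] add [nvop,yezw] -> 7 lines: mhp nwxgq ysoij nvop yezw eupcw bgkty
Final line count: 7

Answer: 7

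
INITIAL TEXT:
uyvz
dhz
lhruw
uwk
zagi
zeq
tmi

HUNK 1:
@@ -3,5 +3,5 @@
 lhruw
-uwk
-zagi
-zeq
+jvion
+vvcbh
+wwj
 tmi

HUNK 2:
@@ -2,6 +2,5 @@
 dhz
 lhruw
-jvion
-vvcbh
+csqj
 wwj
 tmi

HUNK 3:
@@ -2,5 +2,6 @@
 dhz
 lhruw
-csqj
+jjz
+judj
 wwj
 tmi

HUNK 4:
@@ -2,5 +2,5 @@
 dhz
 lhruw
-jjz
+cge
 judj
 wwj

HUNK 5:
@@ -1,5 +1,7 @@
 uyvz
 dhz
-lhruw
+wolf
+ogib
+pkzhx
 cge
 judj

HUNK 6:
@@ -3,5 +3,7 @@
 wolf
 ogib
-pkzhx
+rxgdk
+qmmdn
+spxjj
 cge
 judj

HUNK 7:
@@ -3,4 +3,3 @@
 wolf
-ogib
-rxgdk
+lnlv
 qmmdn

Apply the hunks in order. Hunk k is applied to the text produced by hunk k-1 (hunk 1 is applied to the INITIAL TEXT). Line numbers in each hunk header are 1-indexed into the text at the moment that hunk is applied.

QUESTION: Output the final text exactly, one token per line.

Answer: uyvz
dhz
wolf
lnlv
qmmdn
spxjj
cge
judj
wwj
tmi

Derivation:
Hunk 1: at line 3 remove [uwk,zagi,zeq] add [jvion,vvcbh,wwj] -> 7 lines: uyvz dhz lhruw jvion vvcbh wwj tmi
Hunk 2: at line 2 remove [jvion,vvcbh] add [csqj] -> 6 lines: uyvz dhz lhruw csqj wwj tmi
Hunk 3: at line 2 remove [csqj] add [jjz,judj] -> 7 lines: uyvz dhz lhruw jjz judj wwj tmi
Hunk 4: at line 2 remove [jjz] add [cge] -> 7 lines: uyvz dhz lhruw cge judj wwj tmi
Hunk 5: at line 1 remove [lhruw] add [wolf,ogib,pkzhx] -> 9 lines: uyvz dhz wolf ogib pkzhx cge judj wwj tmi
Hunk 6: at line 3 remove [pkzhx] add [rxgdk,qmmdn,spxjj] -> 11 lines: uyvz dhz wolf ogib rxgdk qmmdn spxjj cge judj wwj tmi
Hunk 7: at line 3 remove [ogib,rxgdk] add [lnlv] -> 10 lines: uyvz dhz wolf lnlv qmmdn spxjj cge judj wwj tmi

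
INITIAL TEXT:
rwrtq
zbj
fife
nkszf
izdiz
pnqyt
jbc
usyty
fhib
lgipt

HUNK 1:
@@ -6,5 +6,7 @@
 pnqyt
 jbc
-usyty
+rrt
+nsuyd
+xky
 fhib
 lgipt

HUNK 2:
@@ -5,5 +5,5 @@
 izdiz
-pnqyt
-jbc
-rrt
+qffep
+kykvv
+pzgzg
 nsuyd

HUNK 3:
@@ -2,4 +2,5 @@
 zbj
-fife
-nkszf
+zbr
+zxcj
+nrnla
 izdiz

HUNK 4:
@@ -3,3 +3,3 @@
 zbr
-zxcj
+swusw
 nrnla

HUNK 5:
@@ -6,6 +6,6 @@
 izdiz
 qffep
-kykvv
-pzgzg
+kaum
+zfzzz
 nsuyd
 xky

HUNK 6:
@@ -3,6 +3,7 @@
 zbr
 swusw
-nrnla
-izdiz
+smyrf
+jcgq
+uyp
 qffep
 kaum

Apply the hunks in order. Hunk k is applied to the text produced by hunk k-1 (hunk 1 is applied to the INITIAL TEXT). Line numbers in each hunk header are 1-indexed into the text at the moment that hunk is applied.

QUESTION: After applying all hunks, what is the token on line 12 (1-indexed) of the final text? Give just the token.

Answer: xky

Derivation:
Hunk 1: at line 6 remove [usyty] add [rrt,nsuyd,xky] -> 12 lines: rwrtq zbj fife nkszf izdiz pnqyt jbc rrt nsuyd xky fhib lgipt
Hunk 2: at line 5 remove [pnqyt,jbc,rrt] add [qffep,kykvv,pzgzg] -> 12 lines: rwrtq zbj fife nkszf izdiz qffep kykvv pzgzg nsuyd xky fhib lgipt
Hunk 3: at line 2 remove [fife,nkszf] add [zbr,zxcj,nrnla] -> 13 lines: rwrtq zbj zbr zxcj nrnla izdiz qffep kykvv pzgzg nsuyd xky fhib lgipt
Hunk 4: at line 3 remove [zxcj] add [swusw] -> 13 lines: rwrtq zbj zbr swusw nrnla izdiz qffep kykvv pzgzg nsuyd xky fhib lgipt
Hunk 5: at line 6 remove [kykvv,pzgzg] add [kaum,zfzzz] -> 13 lines: rwrtq zbj zbr swusw nrnla izdiz qffep kaum zfzzz nsuyd xky fhib lgipt
Hunk 6: at line 3 remove [nrnla,izdiz] add [smyrf,jcgq,uyp] -> 14 lines: rwrtq zbj zbr swusw smyrf jcgq uyp qffep kaum zfzzz nsuyd xky fhib lgipt
Final line 12: xky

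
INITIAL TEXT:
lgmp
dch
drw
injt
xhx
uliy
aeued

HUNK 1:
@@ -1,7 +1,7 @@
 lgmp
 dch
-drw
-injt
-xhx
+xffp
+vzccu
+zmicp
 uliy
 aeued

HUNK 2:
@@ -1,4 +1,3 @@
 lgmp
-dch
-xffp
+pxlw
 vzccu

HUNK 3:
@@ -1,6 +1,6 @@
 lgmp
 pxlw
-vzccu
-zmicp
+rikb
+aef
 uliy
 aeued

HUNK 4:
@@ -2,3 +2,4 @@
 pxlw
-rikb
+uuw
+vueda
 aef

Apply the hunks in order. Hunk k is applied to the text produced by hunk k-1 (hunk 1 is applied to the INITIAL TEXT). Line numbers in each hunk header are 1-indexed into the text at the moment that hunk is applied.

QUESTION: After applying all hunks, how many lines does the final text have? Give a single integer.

Hunk 1: at line 1 remove [drw,injt,xhx] add [xffp,vzccu,zmicp] -> 7 lines: lgmp dch xffp vzccu zmicp uliy aeued
Hunk 2: at line 1 remove [dch,xffp] add [pxlw] -> 6 lines: lgmp pxlw vzccu zmicp uliy aeued
Hunk 3: at line 1 remove [vzccu,zmicp] add [rikb,aef] -> 6 lines: lgmp pxlw rikb aef uliy aeued
Hunk 4: at line 2 remove [rikb] add [uuw,vueda] -> 7 lines: lgmp pxlw uuw vueda aef uliy aeued
Final line count: 7

Answer: 7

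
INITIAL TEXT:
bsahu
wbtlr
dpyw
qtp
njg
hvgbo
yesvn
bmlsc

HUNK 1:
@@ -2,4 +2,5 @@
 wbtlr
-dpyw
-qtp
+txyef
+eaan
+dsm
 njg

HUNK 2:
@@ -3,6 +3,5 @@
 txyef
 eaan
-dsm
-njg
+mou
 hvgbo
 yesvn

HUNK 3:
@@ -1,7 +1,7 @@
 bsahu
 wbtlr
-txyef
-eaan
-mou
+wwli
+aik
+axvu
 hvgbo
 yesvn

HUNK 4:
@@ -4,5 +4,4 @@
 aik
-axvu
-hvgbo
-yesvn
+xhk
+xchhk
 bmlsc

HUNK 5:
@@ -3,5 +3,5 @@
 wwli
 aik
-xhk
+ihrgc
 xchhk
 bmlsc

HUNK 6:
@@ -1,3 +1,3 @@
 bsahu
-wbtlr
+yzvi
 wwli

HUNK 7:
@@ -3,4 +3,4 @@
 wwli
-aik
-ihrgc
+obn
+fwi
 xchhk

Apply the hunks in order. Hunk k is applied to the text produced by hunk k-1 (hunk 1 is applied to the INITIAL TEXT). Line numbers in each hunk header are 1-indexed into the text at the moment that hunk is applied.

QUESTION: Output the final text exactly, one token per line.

Answer: bsahu
yzvi
wwli
obn
fwi
xchhk
bmlsc

Derivation:
Hunk 1: at line 2 remove [dpyw,qtp] add [txyef,eaan,dsm] -> 9 lines: bsahu wbtlr txyef eaan dsm njg hvgbo yesvn bmlsc
Hunk 2: at line 3 remove [dsm,njg] add [mou] -> 8 lines: bsahu wbtlr txyef eaan mou hvgbo yesvn bmlsc
Hunk 3: at line 1 remove [txyef,eaan,mou] add [wwli,aik,axvu] -> 8 lines: bsahu wbtlr wwli aik axvu hvgbo yesvn bmlsc
Hunk 4: at line 4 remove [axvu,hvgbo,yesvn] add [xhk,xchhk] -> 7 lines: bsahu wbtlr wwli aik xhk xchhk bmlsc
Hunk 5: at line 3 remove [xhk] add [ihrgc] -> 7 lines: bsahu wbtlr wwli aik ihrgc xchhk bmlsc
Hunk 6: at line 1 remove [wbtlr] add [yzvi] -> 7 lines: bsahu yzvi wwli aik ihrgc xchhk bmlsc
Hunk 7: at line 3 remove [aik,ihrgc] add [obn,fwi] -> 7 lines: bsahu yzvi wwli obn fwi xchhk bmlsc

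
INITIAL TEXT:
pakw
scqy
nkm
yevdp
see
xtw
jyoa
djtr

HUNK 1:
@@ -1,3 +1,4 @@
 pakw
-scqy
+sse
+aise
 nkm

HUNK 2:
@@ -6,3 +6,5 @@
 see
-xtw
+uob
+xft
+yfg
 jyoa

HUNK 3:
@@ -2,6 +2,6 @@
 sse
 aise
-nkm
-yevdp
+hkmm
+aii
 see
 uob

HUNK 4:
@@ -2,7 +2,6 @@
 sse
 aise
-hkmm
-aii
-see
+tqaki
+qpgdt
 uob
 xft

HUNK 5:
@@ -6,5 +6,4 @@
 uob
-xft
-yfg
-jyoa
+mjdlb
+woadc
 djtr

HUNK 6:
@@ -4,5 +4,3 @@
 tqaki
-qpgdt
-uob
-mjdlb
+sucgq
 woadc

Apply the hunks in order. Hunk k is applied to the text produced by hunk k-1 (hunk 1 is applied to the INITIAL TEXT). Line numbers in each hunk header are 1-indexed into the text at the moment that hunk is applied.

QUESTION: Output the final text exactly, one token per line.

Answer: pakw
sse
aise
tqaki
sucgq
woadc
djtr

Derivation:
Hunk 1: at line 1 remove [scqy] add [sse,aise] -> 9 lines: pakw sse aise nkm yevdp see xtw jyoa djtr
Hunk 2: at line 6 remove [xtw] add [uob,xft,yfg] -> 11 lines: pakw sse aise nkm yevdp see uob xft yfg jyoa djtr
Hunk 3: at line 2 remove [nkm,yevdp] add [hkmm,aii] -> 11 lines: pakw sse aise hkmm aii see uob xft yfg jyoa djtr
Hunk 4: at line 2 remove [hkmm,aii,see] add [tqaki,qpgdt] -> 10 lines: pakw sse aise tqaki qpgdt uob xft yfg jyoa djtr
Hunk 5: at line 6 remove [xft,yfg,jyoa] add [mjdlb,woadc] -> 9 lines: pakw sse aise tqaki qpgdt uob mjdlb woadc djtr
Hunk 6: at line 4 remove [qpgdt,uob,mjdlb] add [sucgq] -> 7 lines: pakw sse aise tqaki sucgq woadc djtr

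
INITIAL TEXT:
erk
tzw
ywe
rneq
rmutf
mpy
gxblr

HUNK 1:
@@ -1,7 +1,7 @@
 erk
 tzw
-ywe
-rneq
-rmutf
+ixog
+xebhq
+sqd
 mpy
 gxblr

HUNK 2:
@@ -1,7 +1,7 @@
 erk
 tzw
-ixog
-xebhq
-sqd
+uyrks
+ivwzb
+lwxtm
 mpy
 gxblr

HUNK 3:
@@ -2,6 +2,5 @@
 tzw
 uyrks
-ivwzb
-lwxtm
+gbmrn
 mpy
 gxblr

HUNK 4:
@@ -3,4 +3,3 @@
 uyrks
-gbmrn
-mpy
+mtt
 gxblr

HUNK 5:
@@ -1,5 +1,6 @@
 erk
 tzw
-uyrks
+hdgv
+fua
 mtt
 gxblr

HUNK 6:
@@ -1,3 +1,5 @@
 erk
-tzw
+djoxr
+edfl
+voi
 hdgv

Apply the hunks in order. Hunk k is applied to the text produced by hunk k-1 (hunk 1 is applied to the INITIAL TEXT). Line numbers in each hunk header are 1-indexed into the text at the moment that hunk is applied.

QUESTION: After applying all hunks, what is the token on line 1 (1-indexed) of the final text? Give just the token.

Answer: erk

Derivation:
Hunk 1: at line 1 remove [ywe,rneq,rmutf] add [ixog,xebhq,sqd] -> 7 lines: erk tzw ixog xebhq sqd mpy gxblr
Hunk 2: at line 1 remove [ixog,xebhq,sqd] add [uyrks,ivwzb,lwxtm] -> 7 lines: erk tzw uyrks ivwzb lwxtm mpy gxblr
Hunk 3: at line 2 remove [ivwzb,lwxtm] add [gbmrn] -> 6 lines: erk tzw uyrks gbmrn mpy gxblr
Hunk 4: at line 3 remove [gbmrn,mpy] add [mtt] -> 5 lines: erk tzw uyrks mtt gxblr
Hunk 5: at line 1 remove [uyrks] add [hdgv,fua] -> 6 lines: erk tzw hdgv fua mtt gxblr
Hunk 6: at line 1 remove [tzw] add [djoxr,edfl,voi] -> 8 lines: erk djoxr edfl voi hdgv fua mtt gxblr
Final line 1: erk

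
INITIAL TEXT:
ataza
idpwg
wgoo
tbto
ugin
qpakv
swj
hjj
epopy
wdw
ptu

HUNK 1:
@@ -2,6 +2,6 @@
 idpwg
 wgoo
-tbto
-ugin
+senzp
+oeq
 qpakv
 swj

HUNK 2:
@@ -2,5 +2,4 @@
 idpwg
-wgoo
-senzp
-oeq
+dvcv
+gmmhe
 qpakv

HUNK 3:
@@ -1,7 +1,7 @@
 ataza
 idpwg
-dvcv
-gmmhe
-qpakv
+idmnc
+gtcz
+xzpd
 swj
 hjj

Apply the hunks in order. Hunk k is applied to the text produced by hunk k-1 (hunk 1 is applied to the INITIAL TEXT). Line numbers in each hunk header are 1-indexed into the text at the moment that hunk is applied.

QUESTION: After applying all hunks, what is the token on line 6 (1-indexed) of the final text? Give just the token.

Hunk 1: at line 2 remove [tbto,ugin] add [senzp,oeq] -> 11 lines: ataza idpwg wgoo senzp oeq qpakv swj hjj epopy wdw ptu
Hunk 2: at line 2 remove [wgoo,senzp,oeq] add [dvcv,gmmhe] -> 10 lines: ataza idpwg dvcv gmmhe qpakv swj hjj epopy wdw ptu
Hunk 3: at line 1 remove [dvcv,gmmhe,qpakv] add [idmnc,gtcz,xzpd] -> 10 lines: ataza idpwg idmnc gtcz xzpd swj hjj epopy wdw ptu
Final line 6: swj

Answer: swj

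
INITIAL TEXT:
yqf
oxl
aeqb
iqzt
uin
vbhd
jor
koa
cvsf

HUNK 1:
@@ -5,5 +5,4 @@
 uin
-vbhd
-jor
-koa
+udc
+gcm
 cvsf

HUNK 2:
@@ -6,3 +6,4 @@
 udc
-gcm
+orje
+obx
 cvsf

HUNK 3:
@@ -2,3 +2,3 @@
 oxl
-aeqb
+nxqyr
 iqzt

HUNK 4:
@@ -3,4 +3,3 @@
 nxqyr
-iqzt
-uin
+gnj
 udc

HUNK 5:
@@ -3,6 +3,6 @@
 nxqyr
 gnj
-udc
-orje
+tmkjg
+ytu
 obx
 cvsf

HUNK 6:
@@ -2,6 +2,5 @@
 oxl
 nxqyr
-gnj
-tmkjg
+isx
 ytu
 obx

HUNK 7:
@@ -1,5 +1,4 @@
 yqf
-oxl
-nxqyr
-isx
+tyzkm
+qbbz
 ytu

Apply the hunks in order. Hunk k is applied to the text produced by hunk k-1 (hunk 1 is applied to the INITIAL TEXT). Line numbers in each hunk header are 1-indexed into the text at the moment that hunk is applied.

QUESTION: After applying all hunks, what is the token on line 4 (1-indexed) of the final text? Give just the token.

Hunk 1: at line 5 remove [vbhd,jor,koa] add [udc,gcm] -> 8 lines: yqf oxl aeqb iqzt uin udc gcm cvsf
Hunk 2: at line 6 remove [gcm] add [orje,obx] -> 9 lines: yqf oxl aeqb iqzt uin udc orje obx cvsf
Hunk 3: at line 2 remove [aeqb] add [nxqyr] -> 9 lines: yqf oxl nxqyr iqzt uin udc orje obx cvsf
Hunk 4: at line 3 remove [iqzt,uin] add [gnj] -> 8 lines: yqf oxl nxqyr gnj udc orje obx cvsf
Hunk 5: at line 3 remove [udc,orje] add [tmkjg,ytu] -> 8 lines: yqf oxl nxqyr gnj tmkjg ytu obx cvsf
Hunk 6: at line 2 remove [gnj,tmkjg] add [isx] -> 7 lines: yqf oxl nxqyr isx ytu obx cvsf
Hunk 7: at line 1 remove [oxl,nxqyr,isx] add [tyzkm,qbbz] -> 6 lines: yqf tyzkm qbbz ytu obx cvsf
Final line 4: ytu

Answer: ytu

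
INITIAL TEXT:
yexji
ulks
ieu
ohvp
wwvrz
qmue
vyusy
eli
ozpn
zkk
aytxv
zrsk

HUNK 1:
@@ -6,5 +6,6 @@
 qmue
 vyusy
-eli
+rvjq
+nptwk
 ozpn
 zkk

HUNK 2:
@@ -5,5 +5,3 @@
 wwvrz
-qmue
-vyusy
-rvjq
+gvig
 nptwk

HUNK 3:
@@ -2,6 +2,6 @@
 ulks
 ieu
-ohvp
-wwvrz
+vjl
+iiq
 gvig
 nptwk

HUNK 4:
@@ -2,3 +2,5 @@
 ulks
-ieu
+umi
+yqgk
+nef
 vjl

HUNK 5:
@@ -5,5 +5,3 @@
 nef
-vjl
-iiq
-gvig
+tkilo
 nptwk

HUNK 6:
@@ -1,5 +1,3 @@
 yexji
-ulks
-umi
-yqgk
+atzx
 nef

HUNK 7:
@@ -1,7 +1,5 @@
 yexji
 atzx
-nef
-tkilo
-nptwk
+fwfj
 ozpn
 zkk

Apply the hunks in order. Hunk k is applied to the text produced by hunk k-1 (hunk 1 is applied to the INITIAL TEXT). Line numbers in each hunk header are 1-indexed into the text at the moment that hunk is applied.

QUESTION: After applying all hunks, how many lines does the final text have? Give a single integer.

Hunk 1: at line 6 remove [eli] add [rvjq,nptwk] -> 13 lines: yexji ulks ieu ohvp wwvrz qmue vyusy rvjq nptwk ozpn zkk aytxv zrsk
Hunk 2: at line 5 remove [qmue,vyusy,rvjq] add [gvig] -> 11 lines: yexji ulks ieu ohvp wwvrz gvig nptwk ozpn zkk aytxv zrsk
Hunk 3: at line 2 remove [ohvp,wwvrz] add [vjl,iiq] -> 11 lines: yexji ulks ieu vjl iiq gvig nptwk ozpn zkk aytxv zrsk
Hunk 4: at line 2 remove [ieu] add [umi,yqgk,nef] -> 13 lines: yexji ulks umi yqgk nef vjl iiq gvig nptwk ozpn zkk aytxv zrsk
Hunk 5: at line 5 remove [vjl,iiq,gvig] add [tkilo] -> 11 lines: yexji ulks umi yqgk nef tkilo nptwk ozpn zkk aytxv zrsk
Hunk 6: at line 1 remove [ulks,umi,yqgk] add [atzx] -> 9 lines: yexji atzx nef tkilo nptwk ozpn zkk aytxv zrsk
Hunk 7: at line 1 remove [nef,tkilo,nptwk] add [fwfj] -> 7 lines: yexji atzx fwfj ozpn zkk aytxv zrsk
Final line count: 7

Answer: 7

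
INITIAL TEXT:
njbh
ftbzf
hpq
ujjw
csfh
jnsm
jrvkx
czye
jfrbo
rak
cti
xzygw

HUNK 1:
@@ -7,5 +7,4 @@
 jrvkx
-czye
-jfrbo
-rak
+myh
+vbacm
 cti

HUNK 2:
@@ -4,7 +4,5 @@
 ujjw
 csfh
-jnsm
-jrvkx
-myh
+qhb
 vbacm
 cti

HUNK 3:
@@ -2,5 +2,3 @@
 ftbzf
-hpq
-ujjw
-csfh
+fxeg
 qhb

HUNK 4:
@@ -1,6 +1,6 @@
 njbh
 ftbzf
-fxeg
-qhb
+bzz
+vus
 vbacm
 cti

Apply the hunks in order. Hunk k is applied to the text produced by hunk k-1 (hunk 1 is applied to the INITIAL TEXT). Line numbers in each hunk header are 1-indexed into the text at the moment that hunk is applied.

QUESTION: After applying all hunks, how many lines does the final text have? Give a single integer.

Hunk 1: at line 7 remove [czye,jfrbo,rak] add [myh,vbacm] -> 11 lines: njbh ftbzf hpq ujjw csfh jnsm jrvkx myh vbacm cti xzygw
Hunk 2: at line 4 remove [jnsm,jrvkx,myh] add [qhb] -> 9 lines: njbh ftbzf hpq ujjw csfh qhb vbacm cti xzygw
Hunk 3: at line 2 remove [hpq,ujjw,csfh] add [fxeg] -> 7 lines: njbh ftbzf fxeg qhb vbacm cti xzygw
Hunk 4: at line 1 remove [fxeg,qhb] add [bzz,vus] -> 7 lines: njbh ftbzf bzz vus vbacm cti xzygw
Final line count: 7

Answer: 7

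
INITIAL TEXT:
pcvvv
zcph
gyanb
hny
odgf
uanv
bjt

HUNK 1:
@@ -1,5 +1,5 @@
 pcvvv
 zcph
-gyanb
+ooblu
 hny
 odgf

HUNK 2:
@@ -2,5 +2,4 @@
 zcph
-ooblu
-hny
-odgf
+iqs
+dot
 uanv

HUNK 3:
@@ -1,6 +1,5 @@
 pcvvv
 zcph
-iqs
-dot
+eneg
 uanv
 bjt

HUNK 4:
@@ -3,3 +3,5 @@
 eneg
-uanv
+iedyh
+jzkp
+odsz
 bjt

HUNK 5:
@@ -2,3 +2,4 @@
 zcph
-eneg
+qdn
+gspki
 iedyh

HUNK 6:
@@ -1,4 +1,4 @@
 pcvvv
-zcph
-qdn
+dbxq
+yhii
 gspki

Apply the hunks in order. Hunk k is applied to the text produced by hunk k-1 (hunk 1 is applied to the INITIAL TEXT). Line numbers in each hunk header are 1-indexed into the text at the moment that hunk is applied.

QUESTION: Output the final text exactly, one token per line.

Answer: pcvvv
dbxq
yhii
gspki
iedyh
jzkp
odsz
bjt

Derivation:
Hunk 1: at line 1 remove [gyanb] add [ooblu] -> 7 lines: pcvvv zcph ooblu hny odgf uanv bjt
Hunk 2: at line 2 remove [ooblu,hny,odgf] add [iqs,dot] -> 6 lines: pcvvv zcph iqs dot uanv bjt
Hunk 3: at line 1 remove [iqs,dot] add [eneg] -> 5 lines: pcvvv zcph eneg uanv bjt
Hunk 4: at line 3 remove [uanv] add [iedyh,jzkp,odsz] -> 7 lines: pcvvv zcph eneg iedyh jzkp odsz bjt
Hunk 5: at line 2 remove [eneg] add [qdn,gspki] -> 8 lines: pcvvv zcph qdn gspki iedyh jzkp odsz bjt
Hunk 6: at line 1 remove [zcph,qdn] add [dbxq,yhii] -> 8 lines: pcvvv dbxq yhii gspki iedyh jzkp odsz bjt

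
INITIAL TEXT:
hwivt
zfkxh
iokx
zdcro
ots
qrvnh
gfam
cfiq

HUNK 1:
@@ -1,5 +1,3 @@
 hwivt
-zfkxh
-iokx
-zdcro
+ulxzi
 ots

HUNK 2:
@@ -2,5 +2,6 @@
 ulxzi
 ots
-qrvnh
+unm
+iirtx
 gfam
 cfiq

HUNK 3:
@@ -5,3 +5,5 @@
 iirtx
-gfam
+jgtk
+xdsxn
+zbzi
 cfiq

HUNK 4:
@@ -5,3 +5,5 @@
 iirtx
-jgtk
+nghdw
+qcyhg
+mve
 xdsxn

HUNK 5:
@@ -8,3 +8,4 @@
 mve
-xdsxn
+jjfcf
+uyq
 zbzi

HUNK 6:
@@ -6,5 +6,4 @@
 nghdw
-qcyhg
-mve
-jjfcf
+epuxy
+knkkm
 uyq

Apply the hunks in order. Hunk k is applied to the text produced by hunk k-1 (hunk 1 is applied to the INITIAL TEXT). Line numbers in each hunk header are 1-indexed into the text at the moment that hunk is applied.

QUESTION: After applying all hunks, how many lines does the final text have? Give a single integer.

Hunk 1: at line 1 remove [zfkxh,iokx,zdcro] add [ulxzi] -> 6 lines: hwivt ulxzi ots qrvnh gfam cfiq
Hunk 2: at line 2 remove [qrvnh] add [unm,iirtx] -> 7 lines: hwivt ulxzi ots unm iirtx gfam cfiq
Hunk 3: at line 5 remove [gfam] add [jgtk,xdsxn,zbzi] -> 9 lines: hwivt ulxzi ots unm iirtx jgtk xdsxn zbzi cfiq
Hunk 4: at line 5 remove [jgtk] add [nghdw,qcyhg,mve] -> 11 lines: hwivt ulxzi ots unm iirtx nghdw qcyhg mve xdsxn zbzi cfiq
Hunk 5: at line 8 remove [xdsxn] add [jjfcf,uyq] -> 12 lines: hwivt ulxzi ots unm iirtx nghdw qcyhg mve jjfcf uyq zbzi cfiq
Hunk 6: at line 6 remove [qcyhg,mve,jjfcf] add [epuxy,knkkm] -> 11 lines: hwivt ulxzi ots unm iirtx nghdw epuxy knkkm uyq zbzi cfiq
Final line count: 11

Answer: 11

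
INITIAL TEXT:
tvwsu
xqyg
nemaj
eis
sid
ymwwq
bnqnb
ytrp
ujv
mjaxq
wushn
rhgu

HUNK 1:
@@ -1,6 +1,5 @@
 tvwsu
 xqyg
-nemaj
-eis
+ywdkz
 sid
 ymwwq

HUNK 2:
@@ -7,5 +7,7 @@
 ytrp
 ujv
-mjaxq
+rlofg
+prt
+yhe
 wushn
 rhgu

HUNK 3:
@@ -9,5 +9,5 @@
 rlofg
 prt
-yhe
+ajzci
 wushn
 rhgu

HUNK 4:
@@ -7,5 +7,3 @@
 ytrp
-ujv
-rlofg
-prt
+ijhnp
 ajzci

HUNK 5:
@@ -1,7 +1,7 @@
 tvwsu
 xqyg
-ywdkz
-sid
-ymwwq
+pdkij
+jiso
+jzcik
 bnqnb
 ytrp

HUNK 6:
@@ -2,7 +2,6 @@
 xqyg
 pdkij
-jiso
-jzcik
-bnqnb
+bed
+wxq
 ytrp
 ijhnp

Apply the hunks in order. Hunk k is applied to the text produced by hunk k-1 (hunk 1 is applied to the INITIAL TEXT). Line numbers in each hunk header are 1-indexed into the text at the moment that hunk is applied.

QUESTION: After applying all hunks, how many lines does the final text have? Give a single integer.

Answer: 10

Derivation:
Hunk 1: at line 1 remove [nemaj,eis] add [ywdkz] -> 11 lines: tvwsu xqyg ywdkz sid ymwwq bnqnb ytrp ujv mjaxq wushn rhgu
Hunk 2: at line 7 remove [mjaxq] add [rlofg,prt,yhe] -> 13 lines: tvwsu xqyg ywdkz sid ymwwq bnqnb ytrp ujv rlofg prt yhe wushn rhgu
Hunk 3: at line 9 remove [yhe] add [ajzci] -> 13 lines: tvwsu xqyg ywdkz sid ymwwq bnqnb ytrp ujv rlofg prt ajzci wushn rhgu
Hunk 4: at line 7 remove [ujv,rlofg,prt] add [ijhnp] -> 11 lines: tvwsu xqyg ywdkz sid ymwwq bnqnb ytrp ijhnp ajzci wushn rhgu
Hunk 5: at line 1 remove [ywdkz,sid,ymwwq] add [pdkij,jiso,jzcik] -> 11 lines: tvwsu xqyg pdkij jiso jzcik bnqnb ytrp ijhnp ajzci wushn rhgu
Hunk 6: at line 2 remove [jiso,jzcik,bnqnb] add [bed,wxq] -> 10 lines: tvwsu xqyg pdkij bed wxq ytrp ijhnp ajzci wushn rhgu
Final line count: 10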